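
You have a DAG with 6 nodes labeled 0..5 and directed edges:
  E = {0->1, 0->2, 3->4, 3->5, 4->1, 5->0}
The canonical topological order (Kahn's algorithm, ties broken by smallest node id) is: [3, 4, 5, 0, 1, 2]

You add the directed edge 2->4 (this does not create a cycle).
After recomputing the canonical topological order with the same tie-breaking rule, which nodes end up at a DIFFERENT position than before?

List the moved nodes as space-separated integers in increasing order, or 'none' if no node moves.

Old toposort: [3, 4, 5, 0, 1, 2]
Added edge 2->4
Recompute Kahn (smallest-id tiebreak):
  initial in-degrees: [1, 2, 1, 0, 2, 1]
  ready (indeg=0): [3]
  pop 3: indeg[4]->1; indeg[5]->0 | ready=[5] | order so far=[3]
  pop 5: indeg[0]->0 | ready=[0] | order so far=[3, 5]
  pop 0: indeg[1]->1; indeg[2]->0 | ready=[2] | order so far=[3, 5, 0]
  pop 2: indeg[4]->0 | ready=[4] | order so far=[3, 5, 0, 2]
  pop 4: indeg[1]->0 | ready=[1] | order so far=[3, 5, 0, 2, 4]
  pop 1: no out-edges | ready=[] | order so far=[3, 5, 0, 2, 4, 1]
New canonical toposort: [3, 5, 0, 2, 4, 1]
Compare positions:
  Node 0: index 3 -> 2 (moved)
  Node 1: index 4 -> 5 (moved)
  Node 2: index 5 -> 3 (moved)
  Node 3: index 0 -> 0 (same)
  Node 4: index 1 -> 4 (moved)
  Node 5: index 2 -> 1 (moved)
Nodes that changed position: 0 1 2 4 5

Answer: 0 1 2 4 5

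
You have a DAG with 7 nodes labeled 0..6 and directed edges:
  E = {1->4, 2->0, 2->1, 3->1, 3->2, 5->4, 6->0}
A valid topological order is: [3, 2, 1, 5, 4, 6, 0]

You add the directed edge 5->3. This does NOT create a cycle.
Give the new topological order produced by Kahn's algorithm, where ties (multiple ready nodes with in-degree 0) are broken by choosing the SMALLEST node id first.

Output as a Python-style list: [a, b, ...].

Old toposort: [3, 2, 1, 5, 4, 6, 0]
Added edge: 5->3
Position of 5 (3) > position of 3 (0). Must reorder: 5 must now come before 3.
Run Kahn's algorithm (break ties by smallest node id):
  initial in-degrees: [2, 2, 1, 1, 2, 0, 0]
  ready (indeg=0): [5, 6]
  pop 5: indeg[3]->0; indeg[4]->1 | ready=[3, 6] | order so far=[5]
  pop 3: indeg[1]->1; indeg[2]->0 | ready=[2, 6] | order so far=[5, 3]
  pop 2: indeg[0]->1; indeg[1]->0 | ready=[1, 6] | order so far=[5, 3, 2]
  pop 1: indeg[4]->0 | ready=[4, 6] | order so far=[5, 3, 2, 1]
  pop 4: no out-edges | ready=[6] | order so far=[5, 3, 2, 1, 4]
  pop 6: indeg[0]->0 | ready=[0] | order so far=[5, 3, 2, 1, 4, 6]
  pop 0: no out-edges | ready=[] | order so far=[5, 3, 2, 1, 4, 6, 0]
  Result: [5, 3, 2, 1, 4, 6, 0]

Answer: [5, 3, 2, 1, 4, 6, 0]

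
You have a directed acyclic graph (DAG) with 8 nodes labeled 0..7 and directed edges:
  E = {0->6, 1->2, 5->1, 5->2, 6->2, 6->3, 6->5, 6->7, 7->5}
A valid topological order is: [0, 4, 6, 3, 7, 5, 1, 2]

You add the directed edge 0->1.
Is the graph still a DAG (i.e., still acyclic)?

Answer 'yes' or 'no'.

Answer: yes

Derivation:
Given toposort: [0, 4, 6, 3, 7, 5, 1, 2]
Position of 0: index 0; position of 1: index 6
New edge 0->1: forward
Forward edge: respects the existing order. Still a DAG, same toposort still valid.
Still a DAG? yes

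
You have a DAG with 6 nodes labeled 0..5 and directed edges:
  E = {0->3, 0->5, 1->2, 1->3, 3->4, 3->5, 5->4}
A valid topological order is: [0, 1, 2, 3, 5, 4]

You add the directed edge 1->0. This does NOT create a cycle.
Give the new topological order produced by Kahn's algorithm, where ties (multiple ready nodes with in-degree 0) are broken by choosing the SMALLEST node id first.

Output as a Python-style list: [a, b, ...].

Answer: [1, 0, 2, 3, 5, 4]

Derivation:
Old toposort: [0, 1, 2, 3, 5, 4]
Added edge: 1->0
Position of 1 (1) > position of 0 (0). Must reorder: 1 must now come before 0.
Run Kahn's algorithm (break ties by smallest node id):
  initial in-degrees: [1, 0, 1, 2, 2, 2]
  ready (indeg=0): [1]
  pop 1: indeg[0]->0; indeg[2]->0; indeg[3]->1 | ready=[0, 2] | order so far=[1]
  pop 0: indeg[3]->0; indeg[5]->1 | ready=[2, 3] | order so far=[1, 0]
  pop 2: no out-edges | ready=[3] | order so far=[1, 0, 2]
  pop 3: indeg[4]->1; indeg[5]->0 | ready=[5] | order so far=[1, 0, 2, 3]
  pop 5: indeg[4]->0 | ready=[4] | order so far=[1, 0, 2, 3, 5]
  pop 4: no out-edges | ready=[] | order so far=[1, 0, 2, 3, 5, 4]
  Result: [1, 0, 2, 3, 5, 4]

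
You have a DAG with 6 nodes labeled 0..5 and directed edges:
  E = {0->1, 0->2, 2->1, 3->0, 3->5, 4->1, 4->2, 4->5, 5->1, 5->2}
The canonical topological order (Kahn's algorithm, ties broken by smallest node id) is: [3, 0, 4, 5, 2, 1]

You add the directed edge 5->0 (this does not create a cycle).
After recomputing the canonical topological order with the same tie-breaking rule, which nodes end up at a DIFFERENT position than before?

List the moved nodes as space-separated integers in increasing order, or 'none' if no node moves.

Old toposort: [3, 0, 4, 5, 2, 1]
Added edge 5->0
Recompute Kahn (smallest-id tiebreak):
  initial in-degrees: [2, 4, 3, 0, 0, 2]
  ready (indeg=0): [3, 4]
  pop 3: indeg[0]->1; indeg[5]->1 | ready=[4] | order so far=[3]
  pop 4: indeg[1]->3; indeg[2]->2; indeg[5]->0 | ready=[5] | order so far=[3, 4]
  pop 5: indeg[0]->0; indeg[1]->2; indeg[2]->1 | ready=[0] | order so far=[3, 4, 5]
  pop 0: indeg[1]->1; indeg[2]->0 | ready=[2] | order so far=[3, 4, 5, 0]
  pop 2: indeg[1]->0 | ready=[1] | order so far=[3, 4, 5, 0, 2]
  pop 1: no out-edges | ready=[] | order so far=[3, 4, 5, 0, 2, 1]
New canonical toposort: [3, 4, 5, 0, 2, 1]
Compare positions:
  Node 0: index 1 -> 3 (moved)
  Node 1: index 5 -> 5 (same)
  Node 2: index 4 -> 4 (same)
  Node 3: index 0 -> 0 (same)
  Node 4: index 2 -> 1 (moved)
  Node 5: index 3 -> 2 (moved)
Nodes that changed position: 0 4 5

Answer: 0 4 5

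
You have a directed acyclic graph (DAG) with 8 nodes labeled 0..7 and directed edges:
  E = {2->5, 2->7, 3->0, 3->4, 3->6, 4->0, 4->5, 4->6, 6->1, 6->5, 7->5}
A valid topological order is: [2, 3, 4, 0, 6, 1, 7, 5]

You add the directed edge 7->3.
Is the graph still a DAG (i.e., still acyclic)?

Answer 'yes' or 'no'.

Given toposort: [2, 3, 4, 0, 6, 1, 7, 5]
Position of 7: index 6; position of 3: index 1
New edge 7->3: backward (u after v in old order)
Backward edge: old toposort is now invalid. Check if this creates a cycle.
Does 3 already reach 7? Reachable from 3: [0, 1, 3, 4, 5, 6]. NO -> still a DAG (reorder needed).
Still a DAG? yes

Answer: yes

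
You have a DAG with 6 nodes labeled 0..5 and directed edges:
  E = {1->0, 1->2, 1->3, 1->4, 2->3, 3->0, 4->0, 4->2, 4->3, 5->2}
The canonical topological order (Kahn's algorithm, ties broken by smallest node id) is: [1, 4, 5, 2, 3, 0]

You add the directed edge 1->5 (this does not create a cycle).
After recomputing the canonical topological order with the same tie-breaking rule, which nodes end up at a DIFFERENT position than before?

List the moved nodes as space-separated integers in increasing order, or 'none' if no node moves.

Old toposort: [1, 4, 5, 2, 3, 0]
Added edge 1->5
Recompute Kahn (smallest-id tiebreak):
  initial in-degrees: [3, 0, 3, 3, 1, 1]
  ready (indeg=0): [1]
  pop 1: indeg[0]->2; indeg[2]->2; indeg[3]->2; indeg[4]->0; indeg[5]->0 | ready=[4, 5] | order so far=[1]
  pop 4: indeg[0]->1; indeg[2]->1; indeg[3]->1 | ready=[5] | order so far=[1, 4]
  pop 5: indeg[2]->0 | ready=[2] | order so far=[1, 4, 5]
  pop 2: indeg[3]->0 | ready=[3] | order so far=[1, 4, 5, 2]
  pop 3: indeg[0]->0 | ready=[0] | order so far=[1, 4, 5, 2, 3]
  pop 0: no out-edges | ready=[] | order so far=[1, 4, 5, 2, 3, 0]
New canonical toposort: [1, 4, 5, 2, 3, 0]
Compare positions:
  Node 0: index 5 -> 5 (same)
  Node 1: index 0 -> 0 (same)
  Node 2: index 3 -> 3 (same)
  Node 3: index 4 -> 4 (same)
  Node 4: index 1 -> 1 (same)
  Node 5: index 2 -> 2 (same)
Nodes that changed position: none

Answer: none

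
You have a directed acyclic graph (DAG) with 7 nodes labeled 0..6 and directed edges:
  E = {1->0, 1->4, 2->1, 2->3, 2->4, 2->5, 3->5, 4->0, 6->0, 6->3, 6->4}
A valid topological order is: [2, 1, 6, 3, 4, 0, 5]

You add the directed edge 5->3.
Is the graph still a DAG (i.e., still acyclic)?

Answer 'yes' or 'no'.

Given toposort: [2, 1, 6, 3, 4, 0, 5]
Position of 5: index 6; position of 3: index 3
New edge 5->3: backward (u after v in old order)
Backward edge: old toposort is now invalid. Check if this creates a cycle.
Does 3 already reach 5? Reachable from 3: [3, 5]. YES -> cycle!
Still a DAG? no

Answer: no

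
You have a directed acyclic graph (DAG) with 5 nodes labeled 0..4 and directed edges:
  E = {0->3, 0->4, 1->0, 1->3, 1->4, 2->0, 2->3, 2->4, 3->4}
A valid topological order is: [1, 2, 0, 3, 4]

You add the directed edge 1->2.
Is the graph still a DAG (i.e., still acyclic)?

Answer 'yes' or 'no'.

Given toposort: [1, 2, 0, 3, 4]
Position of 1: index 0; position of 2: index 1
New edge 1->2: forward
Forward edge: respects the existing order. Still a DAG, same toposort still valid.
Still a DAG? yes

Answer: yes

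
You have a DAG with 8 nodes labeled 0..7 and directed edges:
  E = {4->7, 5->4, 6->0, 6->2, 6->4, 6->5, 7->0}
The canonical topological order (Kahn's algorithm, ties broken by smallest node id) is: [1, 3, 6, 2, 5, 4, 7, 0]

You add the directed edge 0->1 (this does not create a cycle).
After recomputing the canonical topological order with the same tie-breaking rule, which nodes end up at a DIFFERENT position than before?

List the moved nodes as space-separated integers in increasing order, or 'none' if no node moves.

Old toposort: [1, 3, 6, 2, 5, 4, 7, 0]
Added edge 0->1
Recompute Kahn (smallest-id tiebreak):
  initial in-degrees: [2, 1, 1, 0, 2, 1, 0, 1]
  ready (indeg=0): [3, 6]
  pop 3: no out-edges | ready=[6] | order so far=[3]
  pop 6: indeg[0]->1; indeg[2]->0; indeg[4]->1; indeg[5]->0 | ready=[2, 5] | order so far=[3, 6]
  pop 2: no out-edges | ready=[5] | order so far=[3, 6, 2]
  pop 5: indeg[4]->0 | ready=[4] | order so far=[3, 6, 2, 5]
  pop 4: indeg[7]->0 | ready=[7] | order so far=[3, 6, 2, 5, 4]
  pop 7: indeg[0]->0 | ready=[0] | order so far=[3, 6, 2, 5, 4, 7]
  pop 0: indeg[1]->0 | ready=[1] | order so far=[3, 6, 2, 5, 4, 7, 0]
  pop 1: no out-edges | ready=[] | order so far=[3, 6, 2, 5, 4, 7, 0, 1]
New canonical toposort: [3, 6, 2, 5, 4, 7, 0, 1]
Compare positions:
  Node 0: index 7 -> 6 (moved)
  Node 1: index 0 -> 7 (moved)
  Node 2: index 3 -> 2 (moved)
  Node 3: index 1 -> 0 (moved)
  Node 4: index 5 -> 4 (moved)
  Node 5: index 4 -> 3 (moved)
  Node 6: index 2 -> 1 (moved)
  Node 7: index 6 -> 5 (moved)
Nodes that changed position: 0 1 2 3 4 5 6 7

Answer: 0 1 2 3 4 5 6 7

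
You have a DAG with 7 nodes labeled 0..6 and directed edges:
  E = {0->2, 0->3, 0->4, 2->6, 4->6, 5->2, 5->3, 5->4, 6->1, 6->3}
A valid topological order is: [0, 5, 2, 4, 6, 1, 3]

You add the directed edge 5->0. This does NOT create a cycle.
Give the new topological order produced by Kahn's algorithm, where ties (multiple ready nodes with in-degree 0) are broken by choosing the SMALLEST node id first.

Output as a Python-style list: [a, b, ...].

Answer: [5, 0, 2, 4, 6, 1, 3]

Derivation:
Old toposort: [0, 5, 2, 4, 6, 1, 3]
Added edge: 5->0
Position of 5 (1) > position of 0 (0). Must reorder: 5 must now come before 0.
Run Kahn's algorithm (break ties by smallest node id):
  initial in-degrees: [1, 1, 2, 3, 2, 0, 2]
  ready (indeg=0): [5]
  pop 5: indeg[0]->0; indeg[2]->1; indeg[3]->2; indeg[4]->1 | ready=[0] | order so far=[5]
  pop 0: indeg[2]->0; indeg[3]->1; indeg[4]->0 | ready=[2, 4] | order so far=[5, 0]
  pop 2: indeg[6]->1 | ready=[4] | order so far=[5, 0, 2]
  pop 4: indeg[6]->0 | ready=[6] | order so far=[5, 0, 2, 4]
  pop 6: indeg[1]->0; indeg[3]->0 | ready=[1, 3] | order so far=[5, 0, 2, 4, 6]
  pop 1: no out-edges | ready=[3] | order so far=[5, 0, 2, 4, 6, 1]
  pop 3: no out-edges | ready=[] | order so far=[5, 0, 2, 4, 6, 1, 3]
  Result: [5, 0, 2, 4, 6, 1, 3]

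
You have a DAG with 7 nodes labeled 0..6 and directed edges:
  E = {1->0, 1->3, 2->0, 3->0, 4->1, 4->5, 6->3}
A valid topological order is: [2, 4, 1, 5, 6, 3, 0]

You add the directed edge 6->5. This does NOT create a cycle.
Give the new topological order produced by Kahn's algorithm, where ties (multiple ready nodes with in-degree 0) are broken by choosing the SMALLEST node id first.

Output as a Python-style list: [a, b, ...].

Old toposort: [2, 4, 1, 5, 6, 3, 0]
Added edge: 6->5
Position of 6 (4) > position of 5 (3). Must reorder: 6 must now come before 5.
Run Kahn's algorithm (break ties by smallest node id):
  initial in-degrees: [3, 1, 0, 2, 0, 2, 0]
  ready (indeg=0): [2, 4, 6]
  pop 2: indeg[0]->2 | ready=[4, 6] | order so far=[2]
  pop 4: indeg[1]->0; indeg[5]->1 | ready=[1, 6] | order so far=[2, 4]
  pop 1: indeg[0]->1; indeg[3]->1 | ready=[6] | order so far=[2, 4, 1]
  pop 6: indeg[3]->0; indeg[5]->0 | ready=[3, 5] | order so far=[2, 4, 1, 6]
  pop 3: indeg[0]->0 | ready=[0, 5] | order so far=[2, 4, 1, 6, 3]
  pop 0: no out-edges | ready=[5] | order so far=[2, 4, 1, 6, 3, 0]
  pop 5: no out-edges | ready=[] | order so far=[2, 4, 1, 6, 3, 0, 5]
  Result: [2, 4, 1, 6, 3, 0, 5]

Answer: [2, 4, 1, 6, 3, 0, 5]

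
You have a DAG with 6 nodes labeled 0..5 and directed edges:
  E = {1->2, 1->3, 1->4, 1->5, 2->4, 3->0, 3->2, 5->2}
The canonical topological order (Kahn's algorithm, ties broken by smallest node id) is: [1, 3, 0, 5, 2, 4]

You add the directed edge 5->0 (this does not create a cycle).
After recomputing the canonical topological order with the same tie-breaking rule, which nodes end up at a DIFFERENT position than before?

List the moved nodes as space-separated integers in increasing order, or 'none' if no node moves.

Answer: 0 5

Derivation:
Old toposort: [1, 3, 0, 5, 2, 4]
Added edge 5->0
Recompute Kahn (smallest-id tiebreak):
  initial in-degrees: [2, 0, 3, 1, 2, 1]
  ready (indeg=0): [1]
  pop 1: indeg[2]->2; indeg[3]->0; indeg[4]->1; indeg[5]->0 | ready=[3, 5] | order so far=[1]
  pop 3: indeg[0]->1; indeg[2]->1 | ready=[5] | order so far=[1, 3]
  pop 5: indeg[0]->0; indeg[2]->0 | ready=[0, 2] | order so far=[1, 3, 5]
  pop 0: no out-edges | ready=[2] | order so far=[1, 3, 5, 0]
  pop 2: indeg[4]->0 | ready=[4] | order so far=[1, 3, 5, 0, 2]
  pop 4: no out-edges | ready=[] | order so far=[1, 3, 5, 0, 2, 4]
New canonical toposort: [1, 3, 5, 0, 2, 4]
Compare positions:
  Node 0: index 2 -> 3 (moved)
  Node 1: index 0 -> 0 (same)
  Node 2: index 4 -> 4 (same)
  Node 3: index 1 -> 1 (same)
  Node 4: index 5 -> 5 (same)
  Node 5: index 3 -> 2 (moved)
Nodes that changed position: 0 5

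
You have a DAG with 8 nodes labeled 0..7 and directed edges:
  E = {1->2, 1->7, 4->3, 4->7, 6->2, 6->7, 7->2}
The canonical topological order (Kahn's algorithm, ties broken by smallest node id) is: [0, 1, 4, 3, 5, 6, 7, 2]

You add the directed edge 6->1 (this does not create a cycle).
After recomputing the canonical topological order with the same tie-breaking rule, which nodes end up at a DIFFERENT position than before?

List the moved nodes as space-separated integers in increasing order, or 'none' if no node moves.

Answer: 1 3 4 5 6

Derivation:
Old toposort: [0, 1, 4, 3, 5, 6, 7, 2]
Added edge 6->1
Recompute Kahn (smallest-id tiebreak):
  initial in-degrees: [0, 1, 3, 1, 0, 0, 0, 3]
  ready (indeg=0): [0, 4, 5, 6]
  pop 0: no out-edges | ready=[4, 5, 6] | order so far=[0]
  pop 4: indeg[3]->0; indeg[7]->2 | ready=[3, 5, 6] | order so far=[0, 4]
  pop 3: no out-edges | ready=[5, 6] | order so far=[0, 4, 3]
  pop 5: no out-edges | ready=[6] | order so far=[0, 4, 3, 5]
  pop 6: indeg[1]->0; indeg[2]->2; indeg[7]->1 | ready=[1] | order so far=[0, 4, 3, 5, 6]
  pop 1: indeg[2]->1; indeg[7]->0 | ready=[7] | order so far=[0, 4, 3, 5, 6, 1]
  pop 7: indeg[2]->0 | ready=[2] | order so far=[0, 4, 3, 5, 6, 1, 7]
  pop 2: no out-edges | ready=[] | order so far=[0, 4, 3, 5, 6, 1, 7, 2]
New canonical toposort: [0, 4, 3, 5, 6, 1, 7, 2]
Compare positions:
  Node 0: index 0 -> 0 (same)
  Node 1: index 1 -> 5 (moved)
  Node 2: index 7 -> 7 (same)
  Node 3: index 3 -> 2 (moved)
  Node 4: index 2 -> 1 (moved)
  Node 5: index 4 -> 3 (moved)
  Node 6: index 5 -> 4 (moved)
  Node 7: index 6 -> 6 (same)
Nodes that changed position: 1 3 4 5 6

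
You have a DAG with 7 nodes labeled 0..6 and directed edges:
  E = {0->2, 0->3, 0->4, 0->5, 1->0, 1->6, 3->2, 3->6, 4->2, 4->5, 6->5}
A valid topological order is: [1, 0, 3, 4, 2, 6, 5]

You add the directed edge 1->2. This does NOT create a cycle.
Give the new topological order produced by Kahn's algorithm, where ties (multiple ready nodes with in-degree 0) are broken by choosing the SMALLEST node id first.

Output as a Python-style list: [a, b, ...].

Old toposort: [1, 0, 3, 4, 2, 6, 5]
Added edge: 1->2
Position of 1 (0) < position of 2 (4). Old order still valid.
Run Kahn's algorithm (break ties by smallest node id):
  initial in-degrees: [1, 0, 4, 1, 1, 3, 2]
  ready (indeg=0): [1]
  pop 1: indeg[0]->0; indeg[2]->3; indeg[6]->1 | ready=[0] | order so far=[1]
  pop 0: indeg[2]->2; indeg[3]->0; indeg[4]->0; indeg[5]->2 | ready=[3, 4] | order so far=[1, 0]
  pop 3: indeg[2]->1; indeg[6]->0 | ready=[4, 6] | order so far=[1, 0, 3]
  pop 4: indeg[2]->0; indeg[5]->1 | ready=[2, 6] | order so far=[1, 0, 3, 4]
  pop 2: no out-edges | ready=[6] | order so far=[1, 0, 3, 4, 2]
  pop 6: indeg[5]->0 | ready=[5] | order so far=[1, 0, 3, 4, 2, 6]
  pop 5: no out-edges | ready=[] | order so far=[1, 0, 3, 4, 2, 6, 5]
  Result: [1, 0, 3, 4, 2, 6, 5]

Answer: [1, 0, 3, 4, 2, 6, 5]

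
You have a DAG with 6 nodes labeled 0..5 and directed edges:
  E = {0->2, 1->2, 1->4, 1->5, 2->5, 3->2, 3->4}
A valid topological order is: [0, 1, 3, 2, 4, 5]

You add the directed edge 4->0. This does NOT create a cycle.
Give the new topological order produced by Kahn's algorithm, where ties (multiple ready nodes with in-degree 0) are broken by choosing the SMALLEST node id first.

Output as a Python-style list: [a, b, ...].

Old toposort: [0, 1, 3, 2, 4, 5]
Added edge: 4->0
Position of 4 (4) > position of 0 (0). Must reorder: 4 must now come before 0.
Run Kahn's algorithm (break ties by smallest node id):
  initial in-degrees: [1, 0, 3, 0, 2, 2]
  ready (indeg=0): [1, 3]
  pop 1: indeg[2]->2; indeg[4]->1; indeg[5]->1 | ready=[3] | order so far=[1]
  pop 3: indeg[2]->1; indeg[4]->0 | ready=[4] | order so far=[1, 3]
  pop 4: indeg[0]->0 | ready=[0] | order so far=[1, 3, 4]
  pop 0: indeg[2]->0 | ready=[2] | order so far=[1, 3, 4, 0]
  pop 2: indeg[5]->0 | ready=[5] | order so far=[1, 3, 4, 0, 2]
  pop 5: no out-edges | ready=[] | order so far=[1, 3, 4, 0, 2, 5]
  Result: [1, 3, 4, 0, 2, 5]

Answer: [1, 3, 4, 0, 2, 5]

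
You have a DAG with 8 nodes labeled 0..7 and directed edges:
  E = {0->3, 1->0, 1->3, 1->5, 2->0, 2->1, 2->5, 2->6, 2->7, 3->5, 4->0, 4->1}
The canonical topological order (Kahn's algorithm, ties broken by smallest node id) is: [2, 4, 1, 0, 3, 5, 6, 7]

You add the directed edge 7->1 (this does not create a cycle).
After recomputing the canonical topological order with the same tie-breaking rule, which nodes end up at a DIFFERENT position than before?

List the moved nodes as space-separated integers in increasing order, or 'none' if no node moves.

Old toposort: [2, 4, 1, 0, 3, 5, 6, 7]
Added edge 7->1
Recompute Kahn (smallest-id tiebreak):
  initial in-degrees: [3, 3, 0, 2, 0, 3, 1, 1]
  ready (indeg=0): [2, 4]
  pop 2: indeg[0]->2; indeg[1]->2; indeg[5]->2; indeg[6]->0; indeg[7]->0 | ready=[4, 6, 7] | order so far=[2]
  pop 4: indeg[0]->1; indeg[1]->1 | ready=[6, 7] | order so far=[2, 4]
  pop 6: no out-edges | ready=[7] | order so far=[2, 4, 6]
  pop 7: indeg[1]->0 | ready=[1] | order so far=[2, 4, 6, 7]
  pop 1: indeg[0]->0; indeg[3]->1; indeg[5]->1 | ready=[0] | order so far=[2, 4, 6, 7, 1]
  pop 0: indeg[3]->0 | ready=[3] | order so far=[2, 4, 6, 7, 1, 0]
  pop 3: indeg[5]->0 | ready=[5] | order so far=[2, 4, 6, 7, 1, 0, 3]
  pop 5: no out-edges | ready=[] | order so far=[2, 4, 6, 7, 1, 0, 3, 5]
New canonical toposort: [2, 4, 6, 7, 1, 0, 3, 5]
Compare positions:
  Node 0: index 3 -> 5 (moved)
  Node 1: index 2 -> 4 (moved)
  Node 2: index 0 -> 0 (same)
  Node 3: index 4 -> 6 (moved)
  Node 4: index 1 -> 1 (same)
  Node 5: index 5 -> 7 (moved)
  Node 6: index 6 -> 2 (moved)
  Node 7: index 7 -> 3 (moved)
Nodes that changed position: 0 1 3 5 6 7

Answer: 0 1 3 5 6 7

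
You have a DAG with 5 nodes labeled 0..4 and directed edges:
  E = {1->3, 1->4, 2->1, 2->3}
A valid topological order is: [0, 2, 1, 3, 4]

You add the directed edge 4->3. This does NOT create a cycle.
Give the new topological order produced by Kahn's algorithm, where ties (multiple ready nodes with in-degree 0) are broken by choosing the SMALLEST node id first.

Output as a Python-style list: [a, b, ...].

Answer: [0, 2, 1, 4, 3]

Derivation:
Old toposort: [0, 2, 1, 3, 4]
Added edge: 4->3
Position of 4 (4) > position of 3 (3). Must reorder: 4 must now come before 3.
Run Kahn's algorithm (break ties by smallest node id):
  initial in-degrees: [0, 1, 0, 3, 1]
  ready (indeg=0): [0, 2]
  pop 0: no out-edges | ready=[2] | order so far=[0]
  pop 2: indeg[1]->0; indeg[3]->2 | ready=[1] | order so far=[0, 2]
  pop 1: indeg[3]->1; indeg[4]->0 | ready=[4] | order so far=[0, 2, 1]
  pop 4: indeg[3]->0 | ready=[3] | order so far=[0, 2, 1, 4]
  pop 3: no out-edges | ready=[] | order so far=[0, 2, 1, 4, 3]
  Result: [0, 2, 1, 4, 3]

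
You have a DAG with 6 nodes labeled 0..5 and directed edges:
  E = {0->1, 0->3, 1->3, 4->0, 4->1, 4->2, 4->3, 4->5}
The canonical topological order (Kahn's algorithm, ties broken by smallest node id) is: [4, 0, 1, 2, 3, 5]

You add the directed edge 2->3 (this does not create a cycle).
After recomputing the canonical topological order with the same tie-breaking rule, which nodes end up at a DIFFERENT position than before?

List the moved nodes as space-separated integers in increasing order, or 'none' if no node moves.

Answer: none

Derivation:
Old toposort: [4, 0, 1, 2, 3, 5]
Added edge 2->3
Recompute Kahn (smallest-id tiebreak):
  initial in-degrees: [1, 2, 1, 4, 0, 1]
  ready (indeg=0): [4]
  pop 4: indeg[0]->0; indeg[1]->1; indeg[2]->0; indeg[3]->3; indeg[5]->0 | ready=[0, 2, 5] | order so far=[4]
  pop 0: indeg[1]->0; indeg[3]->2 | ready=[1, 2, 5] | order so far=[4, 0]
  pop 1: indeg[3]->1 | ready=[2, 5] | order so far=[4, 0, 1]
  pop 2: indeg[3]->0 | ready=[3, 5] | order so far=[4, 0, 1, 2]
  pop 3: no out-edges | ready=[5] | order so far=[4, 0, 1, 2, 3]
  pop 5: no out-edges | ready=[] | order so far=[4, 0, 1, 2, 3, 5]
New canonical toposort: [4, 0, 1, 2, 3, 5]
Compare positions:
  Node 0: index 1 -> 1 (same)
  Node 1: index 2 -> 2 (same)
  Node 2: index 3 -> 3 (same)
  Node 3: index 4 -> 4 (same)
  Node 4: index 0 -> 0 (same)
  Node 5: index 5 -> 5 (same)
Nodes that changed position: none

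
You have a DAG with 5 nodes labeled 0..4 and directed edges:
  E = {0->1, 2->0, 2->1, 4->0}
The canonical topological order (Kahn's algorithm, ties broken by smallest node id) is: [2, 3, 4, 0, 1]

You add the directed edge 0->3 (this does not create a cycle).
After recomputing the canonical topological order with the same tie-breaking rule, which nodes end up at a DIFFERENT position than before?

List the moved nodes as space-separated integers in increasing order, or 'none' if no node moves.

Answer: 0 1 3 4

Derivation:
Old toposort: [2, 3, 4, 0, 1]
Added edge 0->3
Recompute Kahn (smallest-id tiebreak):
  initial in-degrees: [2, 2, 0, 1, 0]
  ready (indeg=0): [2, 4]
  pop 2: indeg[0]->1; indeg[1]->1 | ready=[4] | order so far=[2]
  pop 4: indeg[0]->0 | ready=[0] | order so far=[2, 4]
  pop 0: indeg[1]->0; indeg[3]->0 | ready=[1, 3] | order so far=[2, 4, 0]
  pop 1: no out-edges | ready=[3] | order so far=[2, 4, 0, 1]
  pop 3: no out-edges | ready=[] | order so far=[2, 4, 0, 1, 3]
New canonical toposort: [2, 4, 0, 1, 3]
Compare positions:
  Node 0: index 3 -> 2 (moved)
  Node 1: index 4 -> 3 (moved)
  Node 2: index 0 -> 0 (same)
  Node 3: index 1 -> 4 (moved)
  Node 4: index 2 -> 1 (moved)
Nodes that changed position: 0 1 3 4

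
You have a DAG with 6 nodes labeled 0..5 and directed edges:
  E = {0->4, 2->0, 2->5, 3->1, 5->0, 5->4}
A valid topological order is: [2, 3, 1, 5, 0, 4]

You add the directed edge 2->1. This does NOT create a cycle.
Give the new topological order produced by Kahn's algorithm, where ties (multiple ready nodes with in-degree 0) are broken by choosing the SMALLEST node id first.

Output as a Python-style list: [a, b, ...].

Answer: [2, 3, 1, 5, 0, 4]

Derivation:
Old toposort: [2, 3, 1, 5, 0, 4]
Added edge: 2->1
Position of 2 (0) < position of 1 (2). Old order still valid.
Run Kahn's algorithm (break ties by smallest node id):
  initial in-degrees: [2, 2, 0, 0, 2, 1]
  ready (indeg=0): [2, 3]
  pop 2: indeg[0]->1; indeg[1]->1; indeg[5]->0 | ready=[3, 5] | order so far=[2]
  pop 3: indeg[1]->0 | ready=[1, 5] | order so far=[2, 3]
  pop 1: no out-edges | ready=[5] | order so far=[2, 3, 1]
  pop 5: indeg[0]->0; indeg[4]->1 | ready=[0] | order so far=[2, 3, 1, 5]
  pop 0: indeg[4]->0 | ready=[4] | order so far=[2, 3, 1, 5, 0]
  pop 4: no out-edges | ready=[] | order so far=[2, 3, 1, 5, 0, 4]
  Result: [2, 3, 1, 5, 0, 4]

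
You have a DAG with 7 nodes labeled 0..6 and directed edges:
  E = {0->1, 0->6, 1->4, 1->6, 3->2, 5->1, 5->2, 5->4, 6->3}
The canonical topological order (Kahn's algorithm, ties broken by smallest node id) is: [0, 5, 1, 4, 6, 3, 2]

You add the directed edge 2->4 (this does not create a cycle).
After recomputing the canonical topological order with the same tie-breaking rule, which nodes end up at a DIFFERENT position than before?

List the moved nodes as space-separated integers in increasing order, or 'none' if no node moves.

Answer: 2 3 4 6

Derivation:
Old toposort: [0, 5, 1, 4, 6, 3, 2]
Added edge 2->4
Recompute Kahn (smallest-id tiebreak):
  initial in-degrees: [0, 2, 2, 1, 3, 0, 2]
  ready (indeg=0): [0, 5]
  pop 0: indeg[1]->1; indeg[6]->1 | ready=[5] | order so far=[0]
  pop 5: indeg[1]->0; indeg[2]->1; indeg[4]->2 | ready=[1] | order so far=[0, 5]
  pop 1: indeg[4]->1; indeg[6]->0 | ready=[6] | order so far=[0, 5, 1]
  pop 6: indeg[3]->0 | ready=[3] | order so far=[0, 5, 1, 6]
  pop 3: indeg[2]->0 | ready=[2] | order so far=[0, 5, 1, 6, 3]
  pop 2: indeg[4]->0 | ready=[4] | order so far=[0, 5, 1, 6, 3, 2]
  pop 4: no out-edges | ready=[] | order so far=[0, 5, 1, 6, 3, 2, 4]
New canonical toposort: [0, 5, 1, 6, 3, 2, 4]
Compare positions:
  Node 0: index 0 -> 0 (same)
  Node 1: index 2 -> 2 (same)
  Node 2: index 6 -> 5 (moved)
  Node 3: index 5 -> 4 (moved)
  Node 4: index 3 -> 6 (moved)
  Node 5: index 1 -> 1 (same)
  Node 6: index 4 -> 3 (moved)
Nodes that changed position: 2 3 4 6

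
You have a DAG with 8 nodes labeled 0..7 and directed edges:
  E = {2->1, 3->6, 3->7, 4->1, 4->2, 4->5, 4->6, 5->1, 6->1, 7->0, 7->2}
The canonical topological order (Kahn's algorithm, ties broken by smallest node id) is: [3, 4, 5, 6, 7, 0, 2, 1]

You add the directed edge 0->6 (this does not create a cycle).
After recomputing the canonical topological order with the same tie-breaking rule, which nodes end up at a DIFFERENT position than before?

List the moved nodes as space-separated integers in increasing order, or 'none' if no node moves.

Old toposort: [3, 4, 5, 6, 7, 0, 2, 1]
Added edge 0->6
Recompute Kahn (smallest-id tiebreak):
  initial in-degrees: [1, 4, 2, 0, 0, 1, 3, 1]
  ready (indeg=0): [3, 4]
  pop 3: indeg[6]->2; indeg[7]->0 | ready=[4, 7] | order so far=[3]
  pop 4: indeg[1]->3; indeg[2]->1; indeg[5]->0; indeg[6]->1 | ready=[5, 7] | order so far=[3, 4]
  pop 5: indeg[1]->2 | ready=[7] | order so far=[3, 4, 5]
  pop 7: indeg[0]->0; indeg[2]->0 | ready=[0, 2] | order so far=[3, 4, 5, 7]
  pop 0: indeg[6]->0 | ready=[2, 6] | order so far=[3, 4, 5, 7, 0]
  pop 2: indeg[1]->1 | ready=[6] | order so far=[3, 4, 5, 7, 0, 2]
  pop 6: indeg[1]->0 | ready=[1] | order so far=[3, 4, 5, 7, 0, 2, 6]
  pop 1: no out-edges | ready=[] | order so far=[3, 4, 5, 7, 0, 2, 6, 1]
New canonical toposort: [3, 4, 5, 7, 0, 2, 6, 1]
Compare positions:
  Node 0: index 5 -> 4 (moved)
  Node 1: index 7 -> 7 (same)
  Node 2: index 6 -> 5 (moved)
  Node 3: index 0 -> 0 (same)
  Node 4: index 1 -> 1 (same)
  Node 5: index 2 -> 2 (same)
  Node 6: index 3 -> 6 (moved)
  Node 7: index 4 -> 3 (moved)
Nodes that changed position: 0 2 6 7

Answer: 0 2 6 7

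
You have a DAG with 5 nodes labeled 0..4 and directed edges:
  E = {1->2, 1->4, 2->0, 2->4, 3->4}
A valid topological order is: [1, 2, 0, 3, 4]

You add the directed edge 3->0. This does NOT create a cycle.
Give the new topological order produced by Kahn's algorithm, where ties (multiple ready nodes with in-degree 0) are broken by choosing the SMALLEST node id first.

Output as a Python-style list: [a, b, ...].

Old toposort: [1, 2, 0, 3, 4]
Added edge: 3->0
Position of 3 (3) > position of 0 (2). Must reorder: 3 must now come before 0.
Run Kahn's algorithm (break ties by smallest node id):
  initial in-degrees: [2, 0, 1, 0, 3]
  ready (indeg=0): [1, 3]
  pop 1: indeg[2]->0; indeg[4]->2 | ready=[2, 3] | order so far=[1]
  pop 2: indeg[0]->1; indeg[4]->1 | ready=[3] | order so far=[1, 2]
  pop 3: indeg[0]->0; indeg[4]->0 | ready=[0, 4] | order so far=[1, 2, 3]
  pop 0: no out-edges | ready=[4] | order so far=[1, 2, 3, 0]
  pop 4: no out-edges | ready=[] | order so far=[1, 2, 3, 0, 4]
  Result: [1, 2, 3, 0, 4]

Answer: [1, 2, 3, 0, 4]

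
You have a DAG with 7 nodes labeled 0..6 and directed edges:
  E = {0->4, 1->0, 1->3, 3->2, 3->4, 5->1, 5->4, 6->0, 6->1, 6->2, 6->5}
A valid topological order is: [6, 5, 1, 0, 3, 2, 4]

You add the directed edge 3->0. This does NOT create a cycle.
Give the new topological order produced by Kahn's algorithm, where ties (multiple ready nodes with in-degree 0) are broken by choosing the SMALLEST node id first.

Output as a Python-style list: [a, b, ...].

Answer: [6, 5, 1, 3, 0, 2, 4]

Derivation:
Old toposort: [6, 5, 1, 0, 3, 2, 4]
Added edge: 3->0
Position of 3 (4) > position of 0 (3). Must reorder: 3 must now come before 0.
Run Kahn's algorithm (break ties by smallest node id):
  initial in-degrees: [3, 2, 2, 1, 3, 1, 0]
  ready (indeg=0): [6]
  pop 6: indeg[0]->2; indeg[1]->1; indeg[2]->1; indeg[5]->0 | ready=[5] | order so far=[6]
  pop 5: indeg[1]->0; indeg[4]->2 | ready=[1] | order so far=[6, 5]
  pop 1: indeg[0]->1; indeg[3]->0 | ready=[3] | order so far=[6, 5, 1]
  pop 3: indeg[0]->0; indeg[2]->0; indeg[4]->1 | ready=[0, 2] | order so far=[6, 5, 1, 3]
  pop 0: indeg[4]->0 | ready=[2, 4] | order so far=[6, 5, 1, 3, 0]
  pop 2: no out-edges | ready=[4] | order so far=[6, 5, 1, 3, 0, 2]
  pop 4: no out-edges | ready=[] | order so far=[6, 5, 1, 3, 0, 2, 4]
  Result: [6, 5, 1, 3, 0, 2, 4]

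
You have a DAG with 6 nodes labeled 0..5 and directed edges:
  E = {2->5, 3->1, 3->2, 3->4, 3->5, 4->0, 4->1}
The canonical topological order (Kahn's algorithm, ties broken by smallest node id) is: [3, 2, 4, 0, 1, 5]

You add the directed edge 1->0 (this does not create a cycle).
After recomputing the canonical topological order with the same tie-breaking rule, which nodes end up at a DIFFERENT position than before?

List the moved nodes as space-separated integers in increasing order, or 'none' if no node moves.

Old toposort: [3, 2, 4, 0, 1, 5]
Added edge 1->0
Recompute Kahn (smallest-id tiebreak):
  initial in-degrees: [2, 2, 1, 0, 1, 2]
  ready (indeg=0): [3]
  pop 3: indeg[1]->1; indeg[2]->0; indeg[4]->0; indeg[5]->1 | ready=[2, 4] | order so far=[3]
  pop 2: indeg[5]->0 | ready=[4, 5] | order so far=[3, 2]
  pop 4: indeg[0]->1; indeg[1]->0 | ready=[1, 5] | order so far=[3, 2, 4]
  pop 1: indeg[0]->0 | ready=[0, 5] | order so far=[3, 2, 4, 1]
  pop 0: no out-edges | ready=[5] | order so far=[3, 2, 4, 1, 0]
  pop 5: no out-edges | ready=[] | order so far=[3, 2, 4, 1, 0, 5]
New canonical toposort: [3, 2, 4, 1, 0, 5]
Compare positions:
  Node 0: index 3 -> 4 (moved)
  Node 1: index 4 -> 3 (moved)
  Node 2: index 1 -> 1 (same)
  Node 3: index 0 -> 0 (same)
  Node 4: index 2 -> 2 (same)
  Node 5: index 5 -> 5 (same)
Nodes that changed position: 0 1

Answer: 0 1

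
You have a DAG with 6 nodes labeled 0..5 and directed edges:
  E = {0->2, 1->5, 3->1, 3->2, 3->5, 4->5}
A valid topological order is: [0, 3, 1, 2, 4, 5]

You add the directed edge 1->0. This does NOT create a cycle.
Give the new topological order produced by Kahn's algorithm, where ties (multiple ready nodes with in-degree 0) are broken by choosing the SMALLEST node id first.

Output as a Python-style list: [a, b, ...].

Old toposort: [0, 3, 1, 2, 4, 5]
Added edge: 1->0
Position of 1 (2) > position of 0 (0). Must reorder: 1 must now come before 0.
Run Kahn's algorithm (break ties by smallest node id):
  initial in-degrees: [1, 1, 2, 0, 0, 3]
  ready (indeg=0): [3, 4]
  pop 3: indeg[1]->0; indeg[2]->1; indeg[5]->2 | ready=[1, 4] | order so far=[3]
  pop 1: indeg[0]->0; indeg[5]->1 | ready=[0, 4] | order so far=[3, 1]
  pop 0: indeg[2]->0 | ready=[2, 4] | order so far=[3, 1, 0]
  pop 2: no out-edges | ready=[4] | order so far=[3, 1, 0, 2]
  pop 4: indeg[5]->0 | ready=[5] | order so far=[3, 1, 0, 2, 4]
  pop 5: no out-edges | ready=[] | order so far=[3, 1, 0, 2, 4, 5]
  Result: [3, 1, 0, 2, 4, 5]

Answer: [3, 1, 0, 2, 4, 5]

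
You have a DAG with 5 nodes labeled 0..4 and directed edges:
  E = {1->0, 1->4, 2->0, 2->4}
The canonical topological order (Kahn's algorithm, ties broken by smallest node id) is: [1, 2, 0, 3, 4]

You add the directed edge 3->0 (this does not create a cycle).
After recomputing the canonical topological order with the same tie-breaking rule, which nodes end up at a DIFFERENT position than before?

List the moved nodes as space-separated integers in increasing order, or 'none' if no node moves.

Answer: 0 3

Derivation:
Old toposort: [1, 2, 0, 3, 4]
Added edge 3->0
Recompute Kahn (smallest-id tiebreak):
  initial in-degrees: [3, 0, 0, 0, 2]
  ready (indeg=0): [1, 2, 3]
  pop 1: indeg[0]->2; indeg[4]->1 | ready=[2, 3] | order so far=[1]
  pop 2: indeg[0]->1; indeg[4]->0 | ready=[3, 4] | order so far=[1, 2]
  pop 3: indeg[0]->0 | ready=[0, 4] | order so far=[1, 2, 3]
  pop 0: no out-edges | ready=[4] | order so far=[1, 2, 3, 0]
  pop 4: no out-edges | ready=[] | order so far=[1, 2, 3, 0, 4]
New canonical toposort: [1, 2, 3, 0, 4]
Compare positions:
  Node 0: index 2 -> 3 (moved)
  Node 1: index 0 -> 0 (same)
  Node 2: index 1 -> 1 (same)
  Node 3: index 3 -> 2 (moved)
  Node 4: index 4 -> 4 (same)
Nodes that changed position: 0 3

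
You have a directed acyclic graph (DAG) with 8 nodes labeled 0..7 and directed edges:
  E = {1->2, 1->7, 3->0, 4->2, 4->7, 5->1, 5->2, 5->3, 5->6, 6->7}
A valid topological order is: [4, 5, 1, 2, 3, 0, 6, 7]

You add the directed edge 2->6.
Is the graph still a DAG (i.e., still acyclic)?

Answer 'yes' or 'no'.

Given toposort: [4, 5, 1, 2, 3, 0, 6, 7]
Position of 2: index 3; position of 6: index 6
New edge 2->6: forward
Forward edge: respects the existing order. Still a DAG, same toposort still valid.
Still a DAG? yes

Answer: yes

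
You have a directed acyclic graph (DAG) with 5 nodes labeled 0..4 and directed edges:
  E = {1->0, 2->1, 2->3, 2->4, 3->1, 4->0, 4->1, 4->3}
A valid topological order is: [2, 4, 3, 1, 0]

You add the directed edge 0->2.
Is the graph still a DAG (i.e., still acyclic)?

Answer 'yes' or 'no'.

Given toposort: [2, 4, 3, 1, 0]
Position of 0: index 4; position of 2: index 0
New edge 0->2: backward (u after v in old order)
Backward edge: old toposort is now invalid. Check if this creates a cycle.
Does 2 already reach 0? Reachable from 2: [0, 1, 2, 3, 4]. YES -> cycle!
Still a DAG? no

Answer: no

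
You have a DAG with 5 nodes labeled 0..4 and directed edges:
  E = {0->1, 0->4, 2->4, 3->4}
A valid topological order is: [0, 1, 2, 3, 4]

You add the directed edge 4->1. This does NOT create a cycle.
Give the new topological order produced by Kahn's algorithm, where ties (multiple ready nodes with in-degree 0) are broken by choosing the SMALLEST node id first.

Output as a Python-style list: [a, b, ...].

Old toposort: [0, 1, 2, 3, 4]
Added edge: 4->1
Position of 4 (4) > position of 1 (1). Must reorder: 4 must now come before 1.
Run Kahn's algorithm (break ties by smallest node id):
  initial in-degrees: [0, 2, 0, 0, 3]
  ready (indeg=0): [0, 2, 3]
  pop 0: indeg[1]->1; indeg[4]->2 | ready=[2, 3] | order so far=[0]
  pop 2: indeg[4]->1 | ready=[3] | order so far=[0, 2]
  pop 3: indeg[4]->0 | ready=[4] | order so far=[0, 2, 3]
  pop 4: indeg[1]->0 | ready=[1] | order so far=[0, 2, 3, 4]
  pop 1: no out-edges | ready=[] | order so far=[0, 2, 3, 4, 1]
  Result: [0, 2, 3, 4, 1]

Answer: [0, 2, 3, 4, 1]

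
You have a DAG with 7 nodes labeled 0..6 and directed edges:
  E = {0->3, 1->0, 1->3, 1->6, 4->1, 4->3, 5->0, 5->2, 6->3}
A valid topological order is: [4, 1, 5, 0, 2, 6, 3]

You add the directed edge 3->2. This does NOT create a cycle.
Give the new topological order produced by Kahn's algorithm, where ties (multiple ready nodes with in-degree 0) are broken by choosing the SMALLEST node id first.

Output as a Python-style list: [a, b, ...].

Answer: [4, 1, 5, 0, 6, 3, 2]

Derivation:
Old toposort: [4, 1, 5, 0, 2, 6, 3]
Added edge: 3->2
Position of 3 (6) > position of 2 (4). Must reorder: 3 must now come before 2.
Run Kahn's algorithm (break ties by smallest node id):
  initial in-degrees: [2, 1, 2, 4, 0, 0, 1]
  ready (indeg=0): [4, 5]
  pop 4: indeg[1]->0; indeg[3]->3 | ready=[1, 5] | order so far=[4]
  pop 1: indeg[0]->1; indeg[3]->2; indeg[6]->0 | ready=[5, 6] | order so far=[4, 1]
  pop 5: indeg[0]->0; indeg[2]->1 | ready=[0, 6] | order so far=[4, 1, 5]
  pop 0: indeg[3]->1 | ready=[6] | order so far=[4, 1, 5, 0]
  pop 6: indeg[3]->0 | ready=[3] | order so far=[4, 1, 5, 0, 6]
  pop 3: indeg[2]->0 | ready=[2] | order so far=[4, 1, 5, 0, 6, 3]
  pop 2: no out-edges | ready=[] | order so far=[4, 1, 5, 0, 6, 3, 2]
  Result: [4, 1, 5, 0, 6, 3, 2]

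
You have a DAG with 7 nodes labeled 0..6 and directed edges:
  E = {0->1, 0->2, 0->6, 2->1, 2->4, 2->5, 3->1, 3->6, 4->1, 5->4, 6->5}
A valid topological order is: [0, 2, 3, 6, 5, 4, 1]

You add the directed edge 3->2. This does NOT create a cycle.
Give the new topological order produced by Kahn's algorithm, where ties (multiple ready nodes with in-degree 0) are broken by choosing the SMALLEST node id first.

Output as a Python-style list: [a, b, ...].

Answer: [0, 3, 2, 6, 5, 4, 1]

Derivation:
Old toposort: [0, 2, 3, 6, 5, 4, 1]
Added edge: 3->2
Position of 3 (2) > position of 2 (1). Must reorder: 3 must now come before 2.
Run Kahn's algorithm (break ties by smallest node id):
  initial in-degrees: [0, 4, 2, 0, 2, 2, 2]
  ready (indeg=0): [0, 3]
  pop 0: indeg[1]->3; indeg[2]->1; indeg[6]->1 | ready=[3] | order so far=[0]
  pop 3: indeg[1]->2; indeg[2]->0; indeg[6]->0 | ready=[2, 6] | order so far=[0, 3]
  pop 2: indeg[1]->1; indeg[4]->1; indeg[5]->1 | ready=[6] | order so far=[0, 3, 2]
  pop 6: indeg[5]->0 | ready=[5] | order so far=[0, 3, 2, 6]
  pop 5: indeg[4]->0 | ready=[4] | order so far=[0, 3, 2, 6, 5]
  pop 4: indeg[1]->0 | ready=[1] | order so far=[0, 3, 2, 6, 5, 4]
  pop 1: no out-edges | ready=[] | order so far=[0, 3, 2, 6, 5, 4, 1]
  Result: [0, 3, 2, 6, 5, 4, 1]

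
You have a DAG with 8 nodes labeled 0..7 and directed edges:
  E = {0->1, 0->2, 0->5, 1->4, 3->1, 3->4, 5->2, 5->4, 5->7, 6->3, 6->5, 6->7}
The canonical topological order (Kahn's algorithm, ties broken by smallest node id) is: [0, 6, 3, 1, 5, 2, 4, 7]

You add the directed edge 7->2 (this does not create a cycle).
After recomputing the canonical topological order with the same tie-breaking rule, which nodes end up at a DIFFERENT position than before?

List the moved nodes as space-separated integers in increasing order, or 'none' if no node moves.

Answer: 2 4 7

Derivation:
Old toposort: [0, 6, 3, 1, 5, 2, 4, 7]
Added edge 7->2
Recompute Kahn (smallest-id tiebreak):
  initial in-degrees: [0, 2, 3, 1, 3, 2, 0, 2]
  ready (indeg=0): [0, 6]
  pop 0: indeg[1]->1; indeg[2]->2; indeg[5]->1 | ready=[6] | order so far=[0]
  pop 6: indeg[3]->0; indeg[5]->0; indeg[7]->1 | ready=[3, 5] | order so far=[0, 6]
  pop 3: indeg[1]->0; indeg[4]->2 | ready=[1, 5] | order so far=[0, 6, 3]
  pop 1: indeg[4]->1 | ready=[5] | order so far=[0, 6, 3, 1]
  pop 5: indeg[2]->1; indeg[4]->0; indeg[7]->0 | ready=[4, 7] | order so far=[0, 6, 3, 1, 5]
  pop 4: no out-edges | ready=[7] | order so far=[0, 6, 3, 1, 5, 4]
  pop 7: indeg[2]->0 | ready=[2] | order so far=[0, 6, 3, 1, 5, 4, 7]
  pop 2: no out-edges | ready=[] | order so far=[0, 6, 3, 1, 5, 4, 7, 2]
New canonical toposort: [0, 6, 3, 1, 5, 4, 7, 2]
Compare positions:
  Node 0: index 0 -> 0 (same)
  Node 1: index 3 -> 3 (same)
  Node 2: index 5 -> 7 (moved)
  Node 3: index 2 -> 2 (same)
  Node 4: index 6 -> 5 (moved)
  Node 5: index 4 -> 4 (same)
  Node 6: index 1 -> 1 (same)
  Node 7: index 7 -> 6 (moved)
Nodes that changed position: 2 4 7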